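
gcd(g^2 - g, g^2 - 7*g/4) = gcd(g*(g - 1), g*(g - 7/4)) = g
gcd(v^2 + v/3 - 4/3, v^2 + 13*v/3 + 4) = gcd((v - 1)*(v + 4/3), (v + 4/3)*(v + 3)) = v + 4/3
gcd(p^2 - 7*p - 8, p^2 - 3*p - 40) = p - 8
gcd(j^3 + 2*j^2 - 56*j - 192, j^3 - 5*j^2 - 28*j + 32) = j^2 - 4*j - 32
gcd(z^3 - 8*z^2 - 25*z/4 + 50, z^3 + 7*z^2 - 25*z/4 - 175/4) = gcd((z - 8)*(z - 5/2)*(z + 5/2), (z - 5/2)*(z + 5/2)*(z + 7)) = z^2 - 25/4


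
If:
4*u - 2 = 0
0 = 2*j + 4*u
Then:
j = -1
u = 1/2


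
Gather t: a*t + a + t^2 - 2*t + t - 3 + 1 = a + t^2 + t*(a - 1) - 2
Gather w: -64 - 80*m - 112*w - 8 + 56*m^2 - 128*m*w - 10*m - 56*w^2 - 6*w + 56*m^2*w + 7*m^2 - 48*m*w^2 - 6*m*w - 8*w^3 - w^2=63*m^2 - 90*m - 8*w^3 + w^2*(-48*m - 57) + w*(56*m^2 - 134*m - 118) - 72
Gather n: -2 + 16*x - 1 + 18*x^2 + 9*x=18*x^2 + 25*x - 3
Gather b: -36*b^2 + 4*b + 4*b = -36*b^2 + 8*b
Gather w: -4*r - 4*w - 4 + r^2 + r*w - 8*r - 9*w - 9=r^2 - 12*r + w*(r - 13) - 13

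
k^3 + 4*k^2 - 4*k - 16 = (k - 2)*(k + 2)*(k + 4)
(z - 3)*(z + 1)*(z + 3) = z^3 + z^2 - 9*z - 9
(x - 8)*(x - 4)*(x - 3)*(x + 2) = x^4 - 13*x^3 + 38*x^2 + 40*x - 192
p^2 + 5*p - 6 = (p - 1)*(p + 6)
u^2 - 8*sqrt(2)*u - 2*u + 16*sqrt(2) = (u - 2)*(u - 8*sqrt(2))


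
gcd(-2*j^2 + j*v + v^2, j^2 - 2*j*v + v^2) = -j + v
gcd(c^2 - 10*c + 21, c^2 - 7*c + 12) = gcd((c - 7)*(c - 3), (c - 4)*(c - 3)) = c - 3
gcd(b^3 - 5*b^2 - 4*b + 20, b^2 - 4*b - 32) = 1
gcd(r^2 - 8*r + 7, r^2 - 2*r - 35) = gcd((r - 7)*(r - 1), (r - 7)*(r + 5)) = r - 7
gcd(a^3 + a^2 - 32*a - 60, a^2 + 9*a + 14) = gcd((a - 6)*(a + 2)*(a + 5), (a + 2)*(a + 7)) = a + 2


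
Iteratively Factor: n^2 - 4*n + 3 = (n - 1)*(n - 3)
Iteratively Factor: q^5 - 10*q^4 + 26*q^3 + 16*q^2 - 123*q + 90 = (q + 2)*(q^4 - 12*q^3 + 50*q^2 - 84*q + 45) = (q - 1)*(q + 2)*(q^3 - 11*q^2 + 39*q - 45) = (q - 3)*(q - 1)*(q + 2)*(q^2 - 8*q + 15) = (q - 5)*(q - 3)*(q - 1)*(q + 2)*(q - 3)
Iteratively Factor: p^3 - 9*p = (p - 3)*(p^2 + 3*p) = p*(p - 3)*(p + 3)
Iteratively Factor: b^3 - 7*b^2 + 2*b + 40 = (b - 5)*(b^2 - 2*b - 8) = (b - 5)*(b - 4)*(b + 2)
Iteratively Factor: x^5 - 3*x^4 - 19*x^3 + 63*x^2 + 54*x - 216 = (x - 3)*(x^4 - 19*x^2 + 6*x + 72) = (x - 3)^2*(x^3 + 3*x^2 - 10*x - 24) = (x - 3)^3*(x^2 + 6*x + 8) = (x - 3)^3*(x + 4)*(x + 2)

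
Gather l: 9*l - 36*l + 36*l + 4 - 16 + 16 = 9*l + 4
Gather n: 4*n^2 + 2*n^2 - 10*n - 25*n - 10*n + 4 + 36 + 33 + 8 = 6*n^2 - 45*n + 81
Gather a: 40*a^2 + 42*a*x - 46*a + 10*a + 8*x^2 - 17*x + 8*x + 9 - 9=40*a^2 + a*(42*x - 36) + 8*x^2 - 9*x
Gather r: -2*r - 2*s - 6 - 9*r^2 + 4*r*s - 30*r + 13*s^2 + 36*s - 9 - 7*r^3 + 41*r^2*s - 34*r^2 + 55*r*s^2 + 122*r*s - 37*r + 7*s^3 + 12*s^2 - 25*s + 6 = -7*r^3 + r^2*(41*s - 43) + r*(55*s^2 + 126*s - 69) + 7*s^3 + 25*s^2 + 9*s - 9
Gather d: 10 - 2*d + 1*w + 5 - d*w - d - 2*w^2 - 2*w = d*(-w - 3) - 2*w^2 - w + 15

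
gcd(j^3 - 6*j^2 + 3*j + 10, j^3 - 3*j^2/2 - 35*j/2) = j - 5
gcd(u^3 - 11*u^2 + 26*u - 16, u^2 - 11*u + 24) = u - 8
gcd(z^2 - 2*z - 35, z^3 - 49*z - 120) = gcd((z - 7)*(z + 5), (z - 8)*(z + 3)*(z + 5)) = z + 5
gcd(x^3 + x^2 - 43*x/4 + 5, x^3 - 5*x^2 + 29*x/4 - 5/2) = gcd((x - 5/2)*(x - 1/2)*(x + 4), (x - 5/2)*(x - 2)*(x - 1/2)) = x^2 - 3*x + 5/4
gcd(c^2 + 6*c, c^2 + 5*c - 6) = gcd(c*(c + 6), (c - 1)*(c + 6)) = c + 6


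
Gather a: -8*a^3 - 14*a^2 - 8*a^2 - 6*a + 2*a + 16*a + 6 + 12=-8*a^3 - 22*a^2 + 12*a + 18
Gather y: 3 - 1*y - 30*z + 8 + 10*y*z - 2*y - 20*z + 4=y*(10*z - 3) - 50*z + 15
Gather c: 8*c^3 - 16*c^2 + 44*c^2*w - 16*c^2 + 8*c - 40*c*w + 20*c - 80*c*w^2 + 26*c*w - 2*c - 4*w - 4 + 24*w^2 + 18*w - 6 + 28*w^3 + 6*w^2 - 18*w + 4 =8*c^3 + c^2*(44*w - 32) + c*(-80*w^2 - 14*w + 26) + 28*w^3 + 30*w^2 - 4*w - 6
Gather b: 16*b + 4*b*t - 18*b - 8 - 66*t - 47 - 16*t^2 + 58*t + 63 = b*(4*t - 2) - 16*t^2 - 8*t + 8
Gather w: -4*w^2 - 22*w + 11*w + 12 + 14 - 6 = -4*w^2 - 11*w + 20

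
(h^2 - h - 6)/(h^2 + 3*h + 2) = (h - 3)/(h + 1)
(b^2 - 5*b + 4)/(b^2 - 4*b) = (b - 1)/b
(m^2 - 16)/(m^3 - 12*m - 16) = (m + 4)/(m^2 + 4*m + 4)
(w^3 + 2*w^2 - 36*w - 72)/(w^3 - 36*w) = (w + 2)/w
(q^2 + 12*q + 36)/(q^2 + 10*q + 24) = (q + 6)/(q + 4)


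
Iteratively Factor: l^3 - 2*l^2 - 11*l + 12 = (l - 4)*(l^2 + 2*l - 3) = (l - 4)*(l - 1)*(l + 3)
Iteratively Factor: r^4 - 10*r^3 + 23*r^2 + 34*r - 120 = (r + 2)*(r^3 - 12*r^2 + 47*r - 60) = (r - 3)*(r + 2)*(r^2 - 9*r + 20) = (r - 5)*(r - 3)*(r + 2)*(r - 4)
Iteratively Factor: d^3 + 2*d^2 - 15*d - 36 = (d + 3)*(d^2 - d - 12) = (d + 3)^2*(d - 4)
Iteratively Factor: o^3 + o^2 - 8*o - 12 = (o + 2)*(o^2 - o - 6) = (o + 2)^2*(o - 3)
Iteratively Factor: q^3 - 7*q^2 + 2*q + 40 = (q - 5)*(q^2 - 2*q - 8) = (q - 5)*(q + 2)*(q - 4)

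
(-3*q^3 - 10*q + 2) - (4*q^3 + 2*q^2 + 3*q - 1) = -7*q^3 - 2*q^2 - 13*q + 3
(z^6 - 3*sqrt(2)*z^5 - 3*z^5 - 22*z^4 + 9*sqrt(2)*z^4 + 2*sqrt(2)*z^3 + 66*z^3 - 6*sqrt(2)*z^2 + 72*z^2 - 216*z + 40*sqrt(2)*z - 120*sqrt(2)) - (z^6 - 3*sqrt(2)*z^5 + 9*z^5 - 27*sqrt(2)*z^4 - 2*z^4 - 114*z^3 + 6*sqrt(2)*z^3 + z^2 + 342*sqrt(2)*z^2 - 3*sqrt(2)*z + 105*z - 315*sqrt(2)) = -12*z^5 - 20*z^4 + 36*sqrt(2)*z^4 - 4*sqrt(2)*z^3 + 180*z^3 - 348*sqrt(2)*z^2 + 71*z^2 - 321*z + 43*sqrt(2)*z + 195*sqrt(2)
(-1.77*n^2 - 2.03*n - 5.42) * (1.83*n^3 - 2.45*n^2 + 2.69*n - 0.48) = -3.2391*n^5 + 0.6216*n^4 - 9.7064*n^3 + 8.6679*n^2 - 13.6054*n + 2.6016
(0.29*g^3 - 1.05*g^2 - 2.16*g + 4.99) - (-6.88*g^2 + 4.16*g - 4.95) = 0.29*g^3 + 5.83*g^2 - 6.32*g + 9.94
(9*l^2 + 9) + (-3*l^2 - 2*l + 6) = 6*l^2 - 2*l + 15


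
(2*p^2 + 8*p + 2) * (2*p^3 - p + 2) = 4*p^5 + 16*p^4 + 2*p^3 - 4*p^2 + 14*p + 4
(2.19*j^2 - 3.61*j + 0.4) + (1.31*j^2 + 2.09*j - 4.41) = 3.5*j^2 - 1.52*j - 4.01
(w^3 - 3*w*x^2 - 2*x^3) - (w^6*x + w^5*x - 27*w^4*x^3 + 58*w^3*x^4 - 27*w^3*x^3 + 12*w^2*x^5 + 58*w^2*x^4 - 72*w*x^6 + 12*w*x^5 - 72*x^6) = -w^6*x - w^5*x + 27*w^4*x^3 - 58*w^3*x^4 + 27*w^3*x^3 + w^3 - 12*w^2*x^5 - 58*w^2*x^4 + 72*w*x^6 - 12*w*x^5 - 3*w*x^2 + 72*x^6 - 2*x^3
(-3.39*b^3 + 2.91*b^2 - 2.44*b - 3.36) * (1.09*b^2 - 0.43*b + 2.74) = -3.6951*b^5 + 4.6296*b^4 - 13.1995*b^3 + 5.3602*b^2 - 5.2408*b - 9.2064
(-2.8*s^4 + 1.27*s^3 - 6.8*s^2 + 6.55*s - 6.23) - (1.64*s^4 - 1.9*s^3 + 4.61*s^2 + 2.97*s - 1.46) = -4.44*s^4 + 3.17*s^3 - 11.41*s^2 + 3.58*s - 4.77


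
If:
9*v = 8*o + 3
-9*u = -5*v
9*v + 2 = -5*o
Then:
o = -5/13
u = -5/1053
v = -1/117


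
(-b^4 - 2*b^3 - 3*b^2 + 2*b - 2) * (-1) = b^4 + 2*b^3 + 3*b^2 - 2*b + 2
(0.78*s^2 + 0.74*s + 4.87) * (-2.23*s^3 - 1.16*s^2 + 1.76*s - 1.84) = -1.7394*s^5 - 2.555*s^4 - 10.3457*s^3 - 5.782*s^2 + 7.2096*s - 8.9608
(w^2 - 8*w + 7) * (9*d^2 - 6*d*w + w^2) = 9*d^2*w^2 - 72*d^2*w + 63*d^2 - 6*d*w^3 + 48*d*w^2 - 42*d*w + w^4 - 8*w^3 + 7*w^2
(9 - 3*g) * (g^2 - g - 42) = -3*g^3 + 12*g^2 + 117*g - 378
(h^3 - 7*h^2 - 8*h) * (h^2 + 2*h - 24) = h^5 - 5*h^4 - 46*h^3 + 152*h^2 + 192*h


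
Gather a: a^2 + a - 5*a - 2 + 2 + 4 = a^2 - 4*a + 4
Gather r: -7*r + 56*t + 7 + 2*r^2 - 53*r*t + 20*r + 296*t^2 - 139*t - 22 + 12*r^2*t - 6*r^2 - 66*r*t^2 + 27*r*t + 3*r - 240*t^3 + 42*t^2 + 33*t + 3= r^2*(12*t - 4) + r*(-66*t^2 - 26*t + 16) - 240*t^3 + 338*t^2 - 50*t - 12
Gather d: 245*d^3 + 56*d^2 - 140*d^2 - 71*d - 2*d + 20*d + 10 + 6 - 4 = 245*d^3 - 84*d^2 - 53*d + 12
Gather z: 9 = 9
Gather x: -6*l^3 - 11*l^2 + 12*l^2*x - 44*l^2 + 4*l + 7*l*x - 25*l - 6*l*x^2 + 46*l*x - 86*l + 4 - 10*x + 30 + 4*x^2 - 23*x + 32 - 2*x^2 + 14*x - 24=-6*l^3 - 55*l^2 - 107*l + x^2*(2 - 6*l) + x*(12*l^2 + 53*l - 19) + 42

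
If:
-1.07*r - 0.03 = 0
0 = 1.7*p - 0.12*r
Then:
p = -0.00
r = -0.03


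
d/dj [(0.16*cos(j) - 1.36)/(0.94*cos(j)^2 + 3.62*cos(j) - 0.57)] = (0.1504*cos(j)^2 - 2.5568*cos(j) - 4.832)*sin(j)/(0.8836*cos(j)^4 + 6.8056*cos(j)^3 + 12.0328*cos(j)^2 - 4.1268*cos(j) + 0.3249)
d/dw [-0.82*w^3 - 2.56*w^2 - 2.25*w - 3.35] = -2.46*w^2 - 5.12*w - 2.25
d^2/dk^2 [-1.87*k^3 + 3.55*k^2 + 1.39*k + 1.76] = 7.1 - 11.22*k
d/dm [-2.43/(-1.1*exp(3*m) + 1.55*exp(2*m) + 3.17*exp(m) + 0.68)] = (-8.019*exp(2*m) + 7.533*exp(m) + 7.7031)*exp(m)/(-1.1*exp(3*m) + 1.55*exp(2*m) + 3.17*exp(m) + 0.68)^2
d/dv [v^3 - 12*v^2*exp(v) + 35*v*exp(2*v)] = -12*v^2*exp(v) + 3*v^2 + 70*v*exp(2*v) - 24*v*exp(v) + 35*exp(2*v)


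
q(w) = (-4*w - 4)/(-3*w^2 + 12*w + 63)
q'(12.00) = -0.04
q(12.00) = 0.23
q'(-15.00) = 0.00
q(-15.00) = -0.07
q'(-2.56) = -1.39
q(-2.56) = 0.49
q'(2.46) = -0.06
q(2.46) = -0.19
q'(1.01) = -0.05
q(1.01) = -0.11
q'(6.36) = -2.61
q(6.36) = -1.64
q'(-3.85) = -0.38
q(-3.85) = -0.41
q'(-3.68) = -0.59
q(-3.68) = -0.49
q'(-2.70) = -2.97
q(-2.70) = 0.78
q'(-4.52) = -0.12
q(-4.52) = -0.27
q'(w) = (-4*w - 4)*(6*w - 12)/(-3*w^2 + 12*w + 63)^2 - 4/(-3*w^2 + 12*w + 63) = 4*(w^2 - 4*w - 2*(w - 2)*(w + 1) - 21)/(3*(-w^2 + 4*w + 21)^2)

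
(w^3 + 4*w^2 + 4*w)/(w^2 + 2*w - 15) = w*(w^2 + 4*w + 4)/(w^2 + 2*w - 15)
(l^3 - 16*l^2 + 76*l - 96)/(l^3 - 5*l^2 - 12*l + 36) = (l - 8)/(l + 3)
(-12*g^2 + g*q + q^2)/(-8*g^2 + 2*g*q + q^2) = (-3*g + q)/(-2*g + q)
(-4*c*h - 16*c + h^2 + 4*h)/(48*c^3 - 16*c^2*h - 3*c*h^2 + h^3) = (-h - 4)/(12*c^2 - c*h - h^2)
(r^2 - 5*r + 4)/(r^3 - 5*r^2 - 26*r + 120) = (r - 1)/(r^2 - r - 30)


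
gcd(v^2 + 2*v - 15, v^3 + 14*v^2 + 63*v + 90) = v + 5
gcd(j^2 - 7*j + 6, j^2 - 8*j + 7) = j - 1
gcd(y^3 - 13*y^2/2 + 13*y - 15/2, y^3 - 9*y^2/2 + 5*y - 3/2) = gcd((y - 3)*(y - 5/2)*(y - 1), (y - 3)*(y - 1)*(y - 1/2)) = y^2 - 4*y + 3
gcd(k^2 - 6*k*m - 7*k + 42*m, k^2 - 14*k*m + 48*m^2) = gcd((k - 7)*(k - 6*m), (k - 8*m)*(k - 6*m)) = k - 6*m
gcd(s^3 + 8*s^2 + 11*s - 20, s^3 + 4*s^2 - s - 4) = s^2 + 3*s - 4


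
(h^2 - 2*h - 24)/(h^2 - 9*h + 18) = (h + 4)/(h - 3)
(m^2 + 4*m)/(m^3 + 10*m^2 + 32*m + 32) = m/(m^2 + 6*m + 8)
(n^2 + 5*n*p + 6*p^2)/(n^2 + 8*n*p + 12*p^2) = (n + 3*p)/(n + 6*p)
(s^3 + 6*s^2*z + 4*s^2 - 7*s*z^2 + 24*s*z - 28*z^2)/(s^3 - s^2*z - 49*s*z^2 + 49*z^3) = (-s - 4)/(-s + 7*z)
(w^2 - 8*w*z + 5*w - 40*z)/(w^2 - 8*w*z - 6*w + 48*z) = (w + 5)/(w - 6)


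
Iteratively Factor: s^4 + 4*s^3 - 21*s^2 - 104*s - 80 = (s + 1)*(s^3 + 3*s^2 - 24*s - 80) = (s + 1)*(s + 4)*(s^2 - s - 20) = (s + 1)*(s + 4)^2*(s - 5)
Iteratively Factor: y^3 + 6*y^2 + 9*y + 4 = (y + 4)*(y^2 + 2*y + 1) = (y + 1)*(y + 4)*(y + 1)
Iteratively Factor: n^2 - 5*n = (n)*(n - 5)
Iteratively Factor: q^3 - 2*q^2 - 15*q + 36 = (q - 3)*(q^2 + q - 12) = (q - 3)^2*(q + 4)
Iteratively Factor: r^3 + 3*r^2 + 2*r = (r + 2)*(r^2 + r) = (r + 1)*(r + 2)*(r)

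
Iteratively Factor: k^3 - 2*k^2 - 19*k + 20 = (k - 5)*(k^2 + 3*k - 4) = (k - 5)*(k - 1)*(k + 4)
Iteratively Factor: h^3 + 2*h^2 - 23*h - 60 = (h + 4)*(h^2 - 2*h - 15) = (h + 3)*(h + 4)*(h - 5)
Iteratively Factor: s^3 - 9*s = (s + 3)*(s^2 - 3*s) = (s - 3)*(s + 3)*(s)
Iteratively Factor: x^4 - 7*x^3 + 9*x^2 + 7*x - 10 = (x - 5)*(x^3 - 2*x^2 - x + 2) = (x - 5)*(x + 1)*(x^2 - 3*x + 2) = (x - 5)*(x - 2)*(x + 1)*(x - 1)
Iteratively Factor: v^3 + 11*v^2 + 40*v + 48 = (v + 4)*(v^2 + 7*v + 12) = (v + 4)^2*(v + 3)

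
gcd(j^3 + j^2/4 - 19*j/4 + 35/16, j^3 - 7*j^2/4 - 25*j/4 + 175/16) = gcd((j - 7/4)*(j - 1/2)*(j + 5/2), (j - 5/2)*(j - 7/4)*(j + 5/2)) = j^2 + 3*j/4 - 35/8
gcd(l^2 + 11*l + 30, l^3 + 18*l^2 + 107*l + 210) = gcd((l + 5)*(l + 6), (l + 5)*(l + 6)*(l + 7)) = l^2 + 11*l + 30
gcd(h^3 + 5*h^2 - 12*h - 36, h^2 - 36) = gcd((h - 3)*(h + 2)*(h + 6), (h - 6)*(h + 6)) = h + 6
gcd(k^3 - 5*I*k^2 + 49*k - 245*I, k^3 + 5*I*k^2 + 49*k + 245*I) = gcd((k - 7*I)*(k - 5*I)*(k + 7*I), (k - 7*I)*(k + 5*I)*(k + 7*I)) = k^2 + 49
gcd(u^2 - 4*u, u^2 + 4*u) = u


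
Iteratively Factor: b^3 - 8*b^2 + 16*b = (b - 4)*(b^2 - 4*b) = (b - 4)^2*(b)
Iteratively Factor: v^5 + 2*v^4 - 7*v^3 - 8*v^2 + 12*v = (v)*(v^4 + 2*v^3 - 7*v^2 - 8*v + 12) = v*(v - 1)*(v^3 + 3*v^2 - 4*v - 12) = v*(v - 2)*(v - 1)*(v^2 + 5*v + 6) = v*(v - 2)*(v - 1)*(v + 3)*(v + 2)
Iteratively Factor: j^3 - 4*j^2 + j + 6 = (j + 1)*(j^2 - 5*j + 6) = (j - 3)*(j + 1)*(j - 2)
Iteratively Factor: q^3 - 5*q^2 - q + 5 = (q + 1)*(q^2 - 6*q + 5) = (q - 5)*(q + 1)*(q - 1)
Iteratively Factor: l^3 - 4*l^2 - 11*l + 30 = (l - 2)*(l^2 - 2*l - 15) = (l - 5)*(l - 2)*(l + 3)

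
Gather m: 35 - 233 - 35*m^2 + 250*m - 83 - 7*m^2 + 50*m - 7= -42*m^2 + 300*m - 288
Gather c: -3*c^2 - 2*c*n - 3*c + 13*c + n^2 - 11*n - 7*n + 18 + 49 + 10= -3*c^2 + c*(10 - 2*n) + n^2 - 18*n + 77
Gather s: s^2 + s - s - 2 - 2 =s^2 - 4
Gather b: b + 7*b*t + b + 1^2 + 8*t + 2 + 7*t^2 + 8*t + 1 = b*(7*t + 2) + 7*t^2 + 16*t + 4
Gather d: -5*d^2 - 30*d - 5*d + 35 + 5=-5*d^2 - 35*d + 40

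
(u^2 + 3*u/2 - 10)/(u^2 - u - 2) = (-u^2 - 3*u/2 + 10)/(-u^2 + u + 2)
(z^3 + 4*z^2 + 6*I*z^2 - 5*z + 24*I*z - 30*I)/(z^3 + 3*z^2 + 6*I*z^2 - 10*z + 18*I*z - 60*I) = (z - 1)/(z - 2)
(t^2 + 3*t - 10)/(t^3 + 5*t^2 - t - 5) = (t - 2)/(t^2 - 1)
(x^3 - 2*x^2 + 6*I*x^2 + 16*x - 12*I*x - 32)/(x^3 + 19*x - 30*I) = (x^2 + x*(-2 + 8*I) - 16*I)/(x^2 + 2*I*x + 15)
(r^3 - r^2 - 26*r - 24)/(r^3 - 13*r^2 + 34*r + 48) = (r + 4)/(r - 8)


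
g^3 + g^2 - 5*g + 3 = (g - 1)^2*(g + 3)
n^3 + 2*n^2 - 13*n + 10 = (n - 2)*(n - 1)*(n + 5)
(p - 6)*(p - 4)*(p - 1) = p^3 - 11*p^2 + 34*p - 24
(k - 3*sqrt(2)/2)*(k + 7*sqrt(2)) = k^2 + 11*sqrt(2)*k/2 - 21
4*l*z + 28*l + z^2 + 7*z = (4*l + z)*(z + 7)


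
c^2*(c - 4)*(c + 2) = c^4 - 2*c^3 - 8*c^2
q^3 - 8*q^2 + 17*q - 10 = (q - 5)*(q - 2)*(q - 1)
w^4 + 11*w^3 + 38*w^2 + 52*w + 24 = (w + 1)*(w + 2)^2*(w + 6)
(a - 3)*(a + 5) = a^2 + 2*a - 15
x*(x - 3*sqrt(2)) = x^2 - 3*sqrt(2)*x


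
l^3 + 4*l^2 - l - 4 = (l - 1)*(l + 1)*(l + 4)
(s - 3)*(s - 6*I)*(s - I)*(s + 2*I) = s^4 - 3*s^3 - 5*I*s^3 + 8*s^2 + 15*I*s^2 - 24*s - 12*I*s + 36*I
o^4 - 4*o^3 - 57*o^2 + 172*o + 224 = (o - 8)*(o - 4)*(o + 1)*(o + 7)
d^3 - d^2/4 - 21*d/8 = d*(d - 7/4)*(d + 3/2)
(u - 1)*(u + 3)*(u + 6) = u^3 + 8*u^2 + 9*u - 18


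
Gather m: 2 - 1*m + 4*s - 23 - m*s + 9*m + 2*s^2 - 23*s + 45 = m*(8 - s) + 2*s^2 - 19*s + 24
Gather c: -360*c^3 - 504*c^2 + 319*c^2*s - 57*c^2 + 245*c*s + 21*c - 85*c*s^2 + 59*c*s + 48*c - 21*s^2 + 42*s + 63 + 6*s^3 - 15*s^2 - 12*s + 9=-360*c^3 + c^2*(319*s - 561) + c*(-85*s^2 + 304*s + 69) + 6*s^3 - 36*s^2 + 30*s + 72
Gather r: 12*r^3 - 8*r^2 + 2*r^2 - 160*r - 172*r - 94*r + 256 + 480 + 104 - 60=12*r^3 - 6*r^2 - 426*r + 780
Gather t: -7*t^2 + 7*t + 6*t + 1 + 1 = -7*t^2 + 13*t + 2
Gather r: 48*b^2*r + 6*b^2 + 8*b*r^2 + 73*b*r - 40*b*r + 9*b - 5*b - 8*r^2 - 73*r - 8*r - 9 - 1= 6*b^2 + 4*b + r^2*(8*b - 8) + r*(48*b^2 + 33*b - 81) - 10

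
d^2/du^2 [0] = 0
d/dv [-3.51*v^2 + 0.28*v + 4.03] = 0.28 - 7.02*v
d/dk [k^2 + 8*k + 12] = 2*k + 8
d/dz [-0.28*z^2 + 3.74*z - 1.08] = 3.74 - 0.56*z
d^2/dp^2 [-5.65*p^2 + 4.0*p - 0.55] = -11.3000000000000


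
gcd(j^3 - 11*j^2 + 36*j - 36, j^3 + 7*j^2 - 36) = j - 2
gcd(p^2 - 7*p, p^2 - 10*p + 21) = p - 7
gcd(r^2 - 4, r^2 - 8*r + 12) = r - 2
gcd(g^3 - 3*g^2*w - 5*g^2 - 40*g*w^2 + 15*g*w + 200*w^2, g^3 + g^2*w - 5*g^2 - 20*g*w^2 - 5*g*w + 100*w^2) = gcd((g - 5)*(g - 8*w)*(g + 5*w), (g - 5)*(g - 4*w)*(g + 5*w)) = g^2 + 5*g*w - 5*g - 25*w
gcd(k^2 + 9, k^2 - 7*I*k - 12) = k - 3*I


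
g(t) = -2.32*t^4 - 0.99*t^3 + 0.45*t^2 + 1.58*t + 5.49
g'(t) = -9.28*t^3 - 2.97*t^2 + 0.9*t + 1.58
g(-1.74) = -11.95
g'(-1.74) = 39.91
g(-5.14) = -1475.65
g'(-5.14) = 1178.68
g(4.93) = -1464.90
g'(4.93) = -1178.13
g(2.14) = -47.43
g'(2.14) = -101.04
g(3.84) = -542.31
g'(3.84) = -564.22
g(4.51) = -1028.88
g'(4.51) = -906.06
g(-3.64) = -353.83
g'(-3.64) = 406.51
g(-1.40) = -2.04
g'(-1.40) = 19.96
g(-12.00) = -46345.47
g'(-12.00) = 15598.94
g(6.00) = -3189.39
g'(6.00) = -2104.42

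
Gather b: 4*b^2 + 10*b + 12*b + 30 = 4*b^2 + 22*b + 30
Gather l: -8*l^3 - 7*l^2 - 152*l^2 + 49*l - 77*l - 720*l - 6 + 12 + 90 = -8*l^3 - 159*l^2 - 748*l + 96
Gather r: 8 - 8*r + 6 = 14 - 8*r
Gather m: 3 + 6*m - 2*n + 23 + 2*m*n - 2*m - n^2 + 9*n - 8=m*(2*n + 4) - n^2 + 7*n + 18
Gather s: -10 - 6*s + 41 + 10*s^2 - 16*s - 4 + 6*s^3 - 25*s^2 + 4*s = 6*s^3 - 15*s^2 - 18*s + 27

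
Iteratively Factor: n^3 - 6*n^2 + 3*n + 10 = (n + 1)*(n^2 - 7*n + 10) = (n - 2)*(n + 1)*(n - 5)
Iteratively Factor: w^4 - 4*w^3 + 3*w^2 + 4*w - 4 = (w - 1)*(w^3 - 3*w^2 + 4) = (w - 2)*(w - 1)*(w^2 - w - 2) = (w - 2)^2*(w - 1)*(w + 1)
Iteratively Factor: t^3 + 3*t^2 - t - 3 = (t + 1)*(t^2 + 2*t - 3) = (t + 1)*(t + 3)*(t - 1)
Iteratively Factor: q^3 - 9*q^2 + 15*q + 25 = (q + 1)*(q^2 - 10*q + 25) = (q - 5)*(q + 1)*(q - 5)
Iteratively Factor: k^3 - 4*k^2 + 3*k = (k - 1)*(k^2 - 3*k) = (k - 3)*(k - 1)*(k)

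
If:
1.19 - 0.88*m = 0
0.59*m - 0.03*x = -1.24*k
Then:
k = 0.0241935483870968*x - 0.64342008797654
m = 1.35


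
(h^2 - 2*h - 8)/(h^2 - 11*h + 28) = (h + 2)/(h - 7)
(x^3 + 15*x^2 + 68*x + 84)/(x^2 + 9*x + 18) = (x^2 + 9*x + 14)/(x + 3)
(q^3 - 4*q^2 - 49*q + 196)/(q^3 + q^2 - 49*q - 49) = (q - 4)/(q + 1)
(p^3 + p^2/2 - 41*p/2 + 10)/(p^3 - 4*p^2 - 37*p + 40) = (p^2 - 9*p/2 + 2)/(p^2 - 9*p + 8)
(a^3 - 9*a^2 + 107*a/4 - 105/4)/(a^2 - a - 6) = (a^2 - 6*a + 35/4)/(a + 2)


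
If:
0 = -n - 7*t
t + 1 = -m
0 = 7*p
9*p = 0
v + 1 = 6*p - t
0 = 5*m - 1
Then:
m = 1/5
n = 42/5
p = 0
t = -6/5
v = 1/5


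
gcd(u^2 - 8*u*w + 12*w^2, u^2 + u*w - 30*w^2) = 1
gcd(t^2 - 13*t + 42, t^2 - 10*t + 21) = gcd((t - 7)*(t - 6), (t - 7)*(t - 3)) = t - 7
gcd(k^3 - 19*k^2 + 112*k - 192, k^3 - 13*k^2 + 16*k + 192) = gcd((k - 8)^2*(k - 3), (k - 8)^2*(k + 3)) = k^2 - 16*k + 64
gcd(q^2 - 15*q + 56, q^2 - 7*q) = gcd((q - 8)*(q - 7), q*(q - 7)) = q - 7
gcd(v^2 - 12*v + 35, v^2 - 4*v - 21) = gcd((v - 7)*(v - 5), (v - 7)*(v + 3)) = v - 7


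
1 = 1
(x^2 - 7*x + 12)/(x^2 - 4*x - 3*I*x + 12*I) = (x - 3)/(x - 3*I)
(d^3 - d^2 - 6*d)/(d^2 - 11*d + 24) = d*(d + 2)/(d - 8)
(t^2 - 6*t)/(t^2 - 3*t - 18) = t/(t + 3)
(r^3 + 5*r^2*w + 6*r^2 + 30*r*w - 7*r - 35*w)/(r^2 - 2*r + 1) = (r^2 + 5*r*w + 7*r + 35*w)/(r - 1)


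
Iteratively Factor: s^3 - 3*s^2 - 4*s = (s - 4)*(s^2 + s) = (s - 4)*(s + 1)*(s)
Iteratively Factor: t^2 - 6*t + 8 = (t - 4)*(t - 2)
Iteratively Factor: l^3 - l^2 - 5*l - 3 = (l + 1)*(l^2 - 2*l - 3) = (l + 1)^2*(l - 3)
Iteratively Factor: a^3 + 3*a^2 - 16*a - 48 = (a - 4)*(a^2 + 7*a + 12) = (a - 4)*(a + 4)*(a + 3)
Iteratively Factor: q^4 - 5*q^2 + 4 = (q - 2)*(q^3 + 2*q^2 - q - 2) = (q - 2)*(q - 1)*(q^2 + 3*q + 2) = (q - 2)*(q - 1)*(q + 1)*(q + 2)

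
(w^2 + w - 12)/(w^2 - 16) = (w - 3)/(w - 4)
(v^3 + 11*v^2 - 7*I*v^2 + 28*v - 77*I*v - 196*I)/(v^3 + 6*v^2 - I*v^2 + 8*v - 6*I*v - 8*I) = (v^2 + 7*v*(1 - I) - 49*I)/(v^2 + v*(2 - I) - 2*I)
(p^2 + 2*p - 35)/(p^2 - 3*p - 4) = (-p^2 - 2*p + 35)/(-p^2 + 3*p + 4)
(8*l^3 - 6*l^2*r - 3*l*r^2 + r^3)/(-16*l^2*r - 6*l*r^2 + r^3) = (4*l^2 - 5*l*r + r^2)/(r*(-8*l + r))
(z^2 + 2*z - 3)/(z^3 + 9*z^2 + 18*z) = (z - 1)/(z*(z + 6))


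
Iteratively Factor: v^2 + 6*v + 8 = (v + 4)*(v + 2)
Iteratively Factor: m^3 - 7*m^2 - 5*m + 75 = (m - 5)*(m^2 - 2*m - 15) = (m - 5)*(m + 3)*(m - 5)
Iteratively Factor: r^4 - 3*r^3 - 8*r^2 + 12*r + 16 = (r - 2)*(r^3 - r^2 - 10*r - 8) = (r - 2)*(r + 1)*(r^2 - 2*r - 8) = (r - 2)*(r + 1)*(r + 2)*(r - 4)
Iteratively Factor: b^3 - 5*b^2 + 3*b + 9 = (b - 3)*(b^2 - 2*b - 3) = (b - 3)^2*(b + 1)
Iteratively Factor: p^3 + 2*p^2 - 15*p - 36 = (p - 4)*(p^2 + 6*p + 9) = (p - 4)*(p + 3)*(p + 3)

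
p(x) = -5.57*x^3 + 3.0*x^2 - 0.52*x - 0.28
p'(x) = -16.71*x^2 + 6.0*x - 0.52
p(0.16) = -0.31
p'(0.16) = 0.01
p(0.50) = -0.49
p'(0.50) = -1.70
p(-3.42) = 259.40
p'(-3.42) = -216.49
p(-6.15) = 1412.01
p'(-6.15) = -669.43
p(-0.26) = 0.16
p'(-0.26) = -3.21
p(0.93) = -2.65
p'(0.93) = -9.39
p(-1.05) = 10.02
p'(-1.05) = -25.24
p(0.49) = -0.47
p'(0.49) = -1.59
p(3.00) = -125.23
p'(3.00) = -132.91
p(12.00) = -9199.48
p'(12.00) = -2334.76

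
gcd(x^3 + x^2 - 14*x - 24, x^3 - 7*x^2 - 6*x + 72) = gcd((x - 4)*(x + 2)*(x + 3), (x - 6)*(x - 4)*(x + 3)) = x^2 - x - 12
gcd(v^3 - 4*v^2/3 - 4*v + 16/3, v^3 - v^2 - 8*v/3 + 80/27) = v - 4/3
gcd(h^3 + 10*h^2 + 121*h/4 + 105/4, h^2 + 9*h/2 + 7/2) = h + 7/2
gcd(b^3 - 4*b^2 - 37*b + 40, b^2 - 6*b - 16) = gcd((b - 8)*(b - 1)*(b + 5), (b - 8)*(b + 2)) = b - 8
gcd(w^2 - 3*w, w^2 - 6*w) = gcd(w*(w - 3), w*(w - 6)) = w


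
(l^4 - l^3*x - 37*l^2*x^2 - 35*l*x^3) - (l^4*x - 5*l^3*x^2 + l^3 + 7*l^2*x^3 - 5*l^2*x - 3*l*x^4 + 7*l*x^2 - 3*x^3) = -l^4*x + l^4 + 5*l^3*x^2 - l^3*x - l^3 - 7*l^2*x^3 - 37*l^2*x^2 + 5*l^2*x + 3*l*x^4 - 35*l*x^3 - 7*l*x^2 + 3*x^3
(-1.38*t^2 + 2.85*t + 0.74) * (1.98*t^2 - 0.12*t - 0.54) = -2.7324*t^4 + 5.8086*t^3 + 1.8684*t^2 - 1.6278*t - 0.3996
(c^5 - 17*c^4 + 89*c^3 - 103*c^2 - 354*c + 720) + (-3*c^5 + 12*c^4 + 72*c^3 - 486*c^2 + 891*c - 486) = -2*c^5 - 5*c^4 + 161*c^3 - 589*c^2 + 537*c + 234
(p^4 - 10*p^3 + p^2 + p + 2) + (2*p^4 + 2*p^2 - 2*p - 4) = 3*p^4 - 10*p^3 + 3*p^2 - p - 2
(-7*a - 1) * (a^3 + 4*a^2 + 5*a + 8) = -7*a^4 - 29*a^3 - 39*a^2 - 61*a - 8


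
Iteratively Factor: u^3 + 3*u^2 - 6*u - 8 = (u + 1)*(u^2 + 2*u - 8) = (u + 1)*(u + 4)*(u - 2)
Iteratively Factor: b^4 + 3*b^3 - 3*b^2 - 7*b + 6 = (b - 1)*(b^3 + 4*b^2 + b - 6) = (b - 1)*(b + 2)*(b^2 + 2*b - 3) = (b - 1)*(b + 2)*(b + 3)*(b - 1)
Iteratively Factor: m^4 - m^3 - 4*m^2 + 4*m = (m - 1)*(m^3 - 4*m) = (m - 2)*(m - 1)*(m^2 + 2*m) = m*(m - 2)*(m - 1)*(m + 2)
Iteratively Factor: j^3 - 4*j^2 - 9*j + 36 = (j + 3)*(j^2 - 7*j + 12) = (j - 4)*(j + 3)*(j - 3)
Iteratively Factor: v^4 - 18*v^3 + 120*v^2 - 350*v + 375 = (v - 5)*(v^3 - 13*v^2 + 55*v - 75) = (v - 5)*(v - 3)*(v^2 - 10*v + 25) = (v - 5)^2*(v - 3)*(v - 5)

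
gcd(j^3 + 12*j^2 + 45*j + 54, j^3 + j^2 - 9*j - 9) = j + 3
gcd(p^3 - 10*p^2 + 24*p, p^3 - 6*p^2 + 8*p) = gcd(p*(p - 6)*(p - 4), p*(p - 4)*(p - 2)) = p^2 - 4*p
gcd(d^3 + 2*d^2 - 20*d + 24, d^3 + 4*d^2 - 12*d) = d^2 + 4*d - 12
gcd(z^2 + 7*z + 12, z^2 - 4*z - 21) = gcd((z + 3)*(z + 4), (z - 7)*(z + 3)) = z + 3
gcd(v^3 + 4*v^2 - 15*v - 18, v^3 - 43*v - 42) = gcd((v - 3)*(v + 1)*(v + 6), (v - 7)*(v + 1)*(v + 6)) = v^2 + 7*v + 6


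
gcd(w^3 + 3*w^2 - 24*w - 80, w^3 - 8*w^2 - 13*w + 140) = w^2 - w - 20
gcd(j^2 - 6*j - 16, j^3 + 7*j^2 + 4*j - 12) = j + 2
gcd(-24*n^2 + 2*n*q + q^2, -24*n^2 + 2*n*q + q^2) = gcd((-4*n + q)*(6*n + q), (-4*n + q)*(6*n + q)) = -24*n^2 + 2*n*q + q^2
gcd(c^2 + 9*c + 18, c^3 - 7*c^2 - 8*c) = 1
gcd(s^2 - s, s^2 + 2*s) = s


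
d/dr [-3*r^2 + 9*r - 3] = 9 - 6*r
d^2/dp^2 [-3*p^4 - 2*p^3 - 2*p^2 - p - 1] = -36*p^2 - 12*p - 4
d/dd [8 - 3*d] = -3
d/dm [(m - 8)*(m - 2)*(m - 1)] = 3*m^2 - 22*m + 26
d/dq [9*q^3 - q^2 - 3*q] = 27*q^2 - 2*q - 3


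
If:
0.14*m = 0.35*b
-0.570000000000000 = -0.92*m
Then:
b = 0.25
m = 0.62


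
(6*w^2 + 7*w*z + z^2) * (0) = 0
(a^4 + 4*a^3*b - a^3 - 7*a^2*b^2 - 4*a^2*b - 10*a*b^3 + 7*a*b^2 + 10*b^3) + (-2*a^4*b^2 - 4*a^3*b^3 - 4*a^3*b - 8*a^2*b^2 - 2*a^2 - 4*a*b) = -2*a^4*b^2 + a^4 - 4*a^3*b^3 - a^3 - 15*a^2*b^2 - 4*a^2*b - 2*a^2 - 10*a*b^3 + 7*a*b^2 - 4*a*b + 10*b^3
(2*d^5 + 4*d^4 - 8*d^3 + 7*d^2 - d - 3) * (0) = 0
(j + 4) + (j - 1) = 2*j + 3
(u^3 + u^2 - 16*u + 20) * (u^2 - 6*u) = u^5 - 5*u^4 - 22*u^3 + 116*u^2 - 120*u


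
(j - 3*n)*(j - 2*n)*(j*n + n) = j^3*n - 5*j^2*n^2 + j^2*n + 6*j*n^3 - 5*j*n^2 + 6*n^3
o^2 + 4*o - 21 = (o - 3)*(o + 7)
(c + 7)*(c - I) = c^2 + 7*c - I*c - 7*I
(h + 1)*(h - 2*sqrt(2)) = h^2 - 2*sqrt(2)*h + h - 2*sqrt(2)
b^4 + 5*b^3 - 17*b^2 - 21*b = b*(b - 3)*(b + 1)*(b + 7)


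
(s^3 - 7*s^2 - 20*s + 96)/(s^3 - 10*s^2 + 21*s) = (s^2 - 4*s - 32)/(s*(s - 7))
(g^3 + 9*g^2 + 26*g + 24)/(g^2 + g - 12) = (g^2 + 5*g + 6)/(g - 3)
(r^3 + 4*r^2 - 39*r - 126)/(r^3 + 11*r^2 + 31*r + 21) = (r - 6)/(r + 1)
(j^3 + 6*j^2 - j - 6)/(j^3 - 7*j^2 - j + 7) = (j + 6)/(j - 7)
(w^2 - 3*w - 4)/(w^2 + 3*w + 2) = (w - 4)/(w + 2)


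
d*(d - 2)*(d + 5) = d^3 + 3*d^2 - 10*d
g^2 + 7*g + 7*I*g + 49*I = (g + 7)*(g + 7*I)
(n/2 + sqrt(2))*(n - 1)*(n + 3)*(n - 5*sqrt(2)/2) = n^4/2 - sqrt(2)*n^3/4 + n^3 - 13*n^2/2 - sqrt(2)*n^2/2 - 10*n + 3*sqrt(2)*n/4 + 15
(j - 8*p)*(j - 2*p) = j^2 - 10*j*p + 16*p^2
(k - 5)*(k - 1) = k^2 - 6*k + 5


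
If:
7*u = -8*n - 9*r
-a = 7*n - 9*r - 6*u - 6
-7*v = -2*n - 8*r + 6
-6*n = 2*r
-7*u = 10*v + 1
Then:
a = 10226/609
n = -53/87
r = 53/29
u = -1007/609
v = 92/87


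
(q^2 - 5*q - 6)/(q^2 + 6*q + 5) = (q - 6)/(q + 5)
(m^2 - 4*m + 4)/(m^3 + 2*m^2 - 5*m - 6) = (m - 2)/(m^2 + 4*m + 3)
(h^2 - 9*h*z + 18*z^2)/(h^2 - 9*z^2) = (h - 6*z)/(h + 3*z)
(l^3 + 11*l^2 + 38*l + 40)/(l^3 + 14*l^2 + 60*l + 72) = (l^2 + 9*l + 20)/(l^2 + 12*l + 36)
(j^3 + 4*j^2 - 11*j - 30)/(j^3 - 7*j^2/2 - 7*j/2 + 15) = 2*(j + 5)/(2*j - 5)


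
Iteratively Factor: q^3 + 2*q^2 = (q)*(q^2 + 2*q) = q^2*(q + 2)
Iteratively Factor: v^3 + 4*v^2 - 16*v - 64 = (v + 4)*(v^2 - 16) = (v - 4)*(v + 4)*(v + 4)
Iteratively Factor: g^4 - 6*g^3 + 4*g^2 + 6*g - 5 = (g - 1)*(g^3 - 5*g^2 - g + 5) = (g - 1)^2*(g^2 - 4*g - 5) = (g - 1)^2*(g + 1)*(g - 5)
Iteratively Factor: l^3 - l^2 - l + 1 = (l - 1)*(l^2 - 1) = (l - 1)*(l + 1)*(l - 1)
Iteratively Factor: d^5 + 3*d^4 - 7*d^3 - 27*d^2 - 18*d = (d + 1)*(d^4 + 2*d^3 - 9*d^2 - 18*d) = (d - 3)*(d + 1)*(d^3 + 5*d^2 + 6*d) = d*(d - 3)*(d + 1)*(d^2 + 5*d + 6) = d*(d - 3)*(d + 1)*(d + 3)*(d + 2)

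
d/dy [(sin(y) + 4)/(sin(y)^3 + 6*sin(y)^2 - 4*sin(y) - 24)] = -2*(sin(y)^3 + 9*sin(y)^2 + 24*sin(y) + 4)*cos(y)/(sin(y)^3 + 6*sin(y)^2 - 4*sin(y) - 24)^2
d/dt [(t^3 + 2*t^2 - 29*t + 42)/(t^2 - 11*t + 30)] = (t^4 - 22*t^3 + 97*t^2 + 36*t - 408)/(t^4 - 22*t^3 + 181*t^2 - 660*t + 900)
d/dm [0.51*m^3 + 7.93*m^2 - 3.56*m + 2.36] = 1.53*m^2 + 15.86*m - 3.56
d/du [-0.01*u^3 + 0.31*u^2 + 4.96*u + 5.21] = -0.03*u^2 + 0.62*u + 4.96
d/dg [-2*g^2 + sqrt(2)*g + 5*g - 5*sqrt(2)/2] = -4*g + sqrt(2) + 5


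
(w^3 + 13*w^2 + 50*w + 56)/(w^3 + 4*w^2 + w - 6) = (w^2 + 11*w + 28)/(w^2 + 2*w - 3)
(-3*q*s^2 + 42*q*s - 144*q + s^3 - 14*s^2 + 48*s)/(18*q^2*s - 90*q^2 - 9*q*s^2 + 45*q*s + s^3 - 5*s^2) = (-s^2 + 14*s - 48)/(6*q*s - 30*q - s^2 + 5*s)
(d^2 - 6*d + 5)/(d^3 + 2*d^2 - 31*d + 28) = (d - 5)/(d^2 + 3*d - 28)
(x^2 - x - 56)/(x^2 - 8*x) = (x + 7)/x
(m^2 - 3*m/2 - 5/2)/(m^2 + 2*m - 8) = (2*m^2 - 3*m - 5)/(2*(m^2 + 2*m - 8))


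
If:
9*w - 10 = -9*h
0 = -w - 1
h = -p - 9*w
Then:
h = 19/9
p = 62/9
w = -1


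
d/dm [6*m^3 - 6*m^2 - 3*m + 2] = 18*m^2 - 12*m - 3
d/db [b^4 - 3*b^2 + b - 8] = 4*b^3 - 6*b + 1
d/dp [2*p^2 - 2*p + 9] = 4*p - 2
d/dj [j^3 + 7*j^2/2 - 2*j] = 3*j^2 + 7*j - 2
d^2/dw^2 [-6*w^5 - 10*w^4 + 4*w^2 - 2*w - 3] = -120*w^3 - 120*w^2 + 8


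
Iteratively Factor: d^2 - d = (d)*(d - 1)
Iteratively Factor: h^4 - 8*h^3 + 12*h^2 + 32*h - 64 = (h - 4)*(h^3 - 4*h^2 - 4*h + 16) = (h - 4)^2*(h^2 - 4) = (h - 4)^2*(h + 2)*(h - 2)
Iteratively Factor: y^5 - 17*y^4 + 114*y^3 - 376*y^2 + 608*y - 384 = (y - 2)*(y^4 - 15*y^3 + 84*y^2 - 208*y + 192) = (y - 4)*(y - 2)*(y^3 - 11*y^2 + 40*y - 48) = (y - 4)*(y - 3)*(y - 2)*(y^2 - 8*y + 16) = (y - 4)^2*(y - 3)*(y - 2)*(y - 4)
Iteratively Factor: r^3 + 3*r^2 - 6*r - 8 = (r + 1)*(r^2 + 2*r - 8) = (r - 2)*(r + 1)*(r + 4)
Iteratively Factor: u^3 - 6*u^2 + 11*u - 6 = (u - 1)*(u^2 - 5*u + 6) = (u - 3)*(u - 1)*(u - 2)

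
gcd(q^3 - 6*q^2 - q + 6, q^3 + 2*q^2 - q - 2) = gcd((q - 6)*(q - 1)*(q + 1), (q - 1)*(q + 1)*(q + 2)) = q^2 - 1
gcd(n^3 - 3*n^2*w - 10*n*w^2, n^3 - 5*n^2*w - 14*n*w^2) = n^2 + 2*n*w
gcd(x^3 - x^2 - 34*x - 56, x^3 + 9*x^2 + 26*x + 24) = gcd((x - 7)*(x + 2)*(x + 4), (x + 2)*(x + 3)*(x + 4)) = x^2 + 6*x + 8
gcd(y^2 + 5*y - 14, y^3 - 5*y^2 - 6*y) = 1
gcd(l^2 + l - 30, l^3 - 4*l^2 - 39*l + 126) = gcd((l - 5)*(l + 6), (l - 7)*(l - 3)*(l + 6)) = l + 6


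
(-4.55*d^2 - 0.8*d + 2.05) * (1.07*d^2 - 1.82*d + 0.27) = -4.8685*d^4 + 7.425*d^3 + 2.421*d^2 - 3.947*d + 0.5535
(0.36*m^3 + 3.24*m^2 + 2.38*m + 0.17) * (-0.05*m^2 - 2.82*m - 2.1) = -0.018*m^5 - 1.1772*m^4 - 10.0118*m^3 - 13.5241*m^2 - 5.4774*m - 0.357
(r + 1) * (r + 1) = r^2 + 2*r + 1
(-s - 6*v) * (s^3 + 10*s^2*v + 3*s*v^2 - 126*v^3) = -s^4 - 16*s^3*v - 63*s^2*v^2 + 108*s*v^3 + 756*v^4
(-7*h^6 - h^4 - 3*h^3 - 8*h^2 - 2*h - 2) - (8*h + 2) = -7*h^6 - h^4 - 3*h^3 - 8*h^2 - 10*h - 4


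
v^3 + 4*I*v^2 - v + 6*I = (v - I)*(v + 2*I)*(v + 3*I)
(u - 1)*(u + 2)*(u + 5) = u^3 + 6*u^2 + 3*u - 10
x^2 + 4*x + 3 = (x + 1)*(x + 3)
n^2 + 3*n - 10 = (n - 2)*(n + 5)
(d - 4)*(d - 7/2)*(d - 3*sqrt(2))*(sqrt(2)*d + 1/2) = sqrt(2)*d^4 - 15*sqrt(2)*d^3/2 - 11*d^3/2 + 25*sqrt(2)*d^2/2 + 165*d^2/4 - 77*d + 45*sqrt(2)*d/4 - 21*sqrt(2)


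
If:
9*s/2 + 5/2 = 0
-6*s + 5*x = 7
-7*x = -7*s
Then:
No Solution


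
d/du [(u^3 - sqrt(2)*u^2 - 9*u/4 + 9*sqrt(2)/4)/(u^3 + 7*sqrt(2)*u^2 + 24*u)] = (16*sqrt(2)*u^4 + 105*u^3 - 30*sqrt(2)*u^2 - 126*u - 108*sqrt(2))/(2*u^2*(u^4 + 14*sqrt(2)*u^3 + 146*u^2 + 336*sqrt(2)*u + 576))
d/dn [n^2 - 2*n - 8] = 2*n - 2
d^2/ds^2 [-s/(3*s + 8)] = 48/(3*s + 8)^3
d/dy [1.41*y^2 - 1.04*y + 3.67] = 2.82*y - 1.04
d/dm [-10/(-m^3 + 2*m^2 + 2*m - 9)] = 10*(-3*m^2 + 4*m + 2)/(m^3 - 2*m^2 - 2*m + 9)^2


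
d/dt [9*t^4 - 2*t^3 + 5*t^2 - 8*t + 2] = 36*t^3 - 6*t^2 + 10*t - 8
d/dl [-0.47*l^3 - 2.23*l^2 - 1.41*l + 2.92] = -1.41*l^2 - 4.46*l - 1.41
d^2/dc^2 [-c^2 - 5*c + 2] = -2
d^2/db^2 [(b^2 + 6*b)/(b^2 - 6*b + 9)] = 6*(4*b + 15)/(b^4 - 12*b^3 + 54*b^2 - 108*b + 81)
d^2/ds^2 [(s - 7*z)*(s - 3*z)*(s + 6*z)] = 6*s - 8*z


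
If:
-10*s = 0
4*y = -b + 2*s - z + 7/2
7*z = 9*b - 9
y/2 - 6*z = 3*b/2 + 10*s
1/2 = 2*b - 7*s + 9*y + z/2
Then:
No Solution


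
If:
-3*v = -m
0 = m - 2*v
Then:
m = 0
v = 0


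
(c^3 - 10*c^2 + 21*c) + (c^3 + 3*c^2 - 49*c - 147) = 2*c^3 - 7*c^2 - 28*c - 147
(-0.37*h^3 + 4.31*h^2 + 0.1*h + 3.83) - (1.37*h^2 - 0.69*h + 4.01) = -0.37*h^3 + 2.94*h^2 + 0.79*h - 0.18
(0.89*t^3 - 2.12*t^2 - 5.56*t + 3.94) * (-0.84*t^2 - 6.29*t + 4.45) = -0.7476*t^5 - 3.8173*t^4 + 21.9657*t^3 + 22.2288*t^2 - 49.5246*t + 17.533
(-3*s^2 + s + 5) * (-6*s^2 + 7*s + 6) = 18*s^4 - 27*s^3 - 41*s^2 + 41*s + 30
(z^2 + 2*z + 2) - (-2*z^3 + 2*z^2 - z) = 2*z^3 - z^2 + 3*z + 2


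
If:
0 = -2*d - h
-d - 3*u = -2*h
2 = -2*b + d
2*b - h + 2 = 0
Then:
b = -1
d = 0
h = 0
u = 0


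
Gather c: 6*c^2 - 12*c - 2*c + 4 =6*c^2 - 14*c + 4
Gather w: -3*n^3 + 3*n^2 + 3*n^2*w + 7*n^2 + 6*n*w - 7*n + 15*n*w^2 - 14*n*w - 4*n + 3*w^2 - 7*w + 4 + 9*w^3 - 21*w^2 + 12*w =-3*n^3 + 10*n^2 - 11*n + 9*w^3 + w^2*(15*n - 18) + w*(3*n^2 - 8*n + 5) + 4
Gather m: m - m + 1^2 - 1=0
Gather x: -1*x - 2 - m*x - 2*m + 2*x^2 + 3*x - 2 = -2*m + 2*x^2 + x*(2 - m) - 4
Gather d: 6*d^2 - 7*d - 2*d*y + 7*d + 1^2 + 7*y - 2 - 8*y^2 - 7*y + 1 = 6*d^2 - 2*d*y - 8*y^2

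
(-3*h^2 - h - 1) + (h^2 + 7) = -2*h^2 - h + 6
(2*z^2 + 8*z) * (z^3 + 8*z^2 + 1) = 2*z^5 + 24*z^4 + 64*z^3 + 2*z^2 + 8*z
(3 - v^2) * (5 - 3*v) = 3*v^3 - 5*v^2 - 9*v + 15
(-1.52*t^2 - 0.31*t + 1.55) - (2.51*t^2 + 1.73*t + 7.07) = -4.03*t^2 - 2.04*t - 5.52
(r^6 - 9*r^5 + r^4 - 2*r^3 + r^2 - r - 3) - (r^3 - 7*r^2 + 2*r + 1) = r^6 - 9*r^5 + r^4 - 3*r^3 + 8*r^2 - 3*r - 4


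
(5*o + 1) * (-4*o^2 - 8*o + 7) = -20*o^3 - 44*o^2 + 27*o + 7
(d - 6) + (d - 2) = 2*d - 8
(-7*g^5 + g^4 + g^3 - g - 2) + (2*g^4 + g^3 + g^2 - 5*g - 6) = -7*g^5 + 3*g^4 + 2*g^3 + g^2 - 6*g - 8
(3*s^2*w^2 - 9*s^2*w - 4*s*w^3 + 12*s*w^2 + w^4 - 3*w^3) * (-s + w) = -3*s^3*w^2 + 9*s^3*w + 7*s^2*w^3 - 21*s^2*w^2 - 5*s*w^4 + 15*s*w^3 + w^5 - 3*w^4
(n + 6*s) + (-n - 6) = 6*s - 6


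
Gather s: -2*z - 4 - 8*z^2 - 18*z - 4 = -8*z^2 - 20*z - 8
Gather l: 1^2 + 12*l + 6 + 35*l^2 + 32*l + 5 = 35*l^2 + 44*l + 12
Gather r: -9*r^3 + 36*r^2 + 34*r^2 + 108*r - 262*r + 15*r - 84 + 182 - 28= -9*r^3 + 70*r^2 - 139*r + 70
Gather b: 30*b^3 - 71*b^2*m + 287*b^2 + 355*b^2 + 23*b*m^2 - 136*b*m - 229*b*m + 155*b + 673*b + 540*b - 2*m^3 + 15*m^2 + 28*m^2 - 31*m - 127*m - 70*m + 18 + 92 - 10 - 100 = 30*b^3 + b^2*(642 - 71*m) + b*(23*m^2 - 365*m + 1368) - 2*m^3 + 43*m^2 - 228*m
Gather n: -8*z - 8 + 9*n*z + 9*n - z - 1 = n*(9*z + 9) - 9*z - 9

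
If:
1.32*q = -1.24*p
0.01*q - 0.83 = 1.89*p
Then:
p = -0.44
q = 0.41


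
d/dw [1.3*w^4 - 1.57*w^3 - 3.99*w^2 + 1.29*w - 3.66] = 5.2*w^3 - 4.71*w^2 - 7.98*w + 1.29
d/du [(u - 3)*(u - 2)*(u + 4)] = 3*u^2 - 2*u - 14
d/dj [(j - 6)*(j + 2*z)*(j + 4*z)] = 3*j^2 + 12*j*z - 12*j + 8*z^2 - 36*z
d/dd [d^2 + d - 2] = 2*d + 1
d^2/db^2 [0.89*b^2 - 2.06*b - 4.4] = 1.78000000000000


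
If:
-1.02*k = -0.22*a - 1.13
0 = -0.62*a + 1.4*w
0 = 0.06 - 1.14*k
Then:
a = -4.89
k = 0.05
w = -2.17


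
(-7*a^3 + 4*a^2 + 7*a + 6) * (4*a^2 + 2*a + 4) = -28*a^5 + 2*a^4 + 8*a^3 + 54*a^2 + 40*a + 24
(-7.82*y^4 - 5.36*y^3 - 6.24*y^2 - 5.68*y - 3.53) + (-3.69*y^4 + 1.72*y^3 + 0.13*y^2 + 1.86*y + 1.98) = -11.51*y^4 - 3.64*y^3 - 6.11*y^2 - 3.82*y - 1.55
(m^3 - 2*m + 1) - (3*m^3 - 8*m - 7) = -2*m^3 + 6*m + 8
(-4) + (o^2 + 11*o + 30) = o^2 + 11*o + 26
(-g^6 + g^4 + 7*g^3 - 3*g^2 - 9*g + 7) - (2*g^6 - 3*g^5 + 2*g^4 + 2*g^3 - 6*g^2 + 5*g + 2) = -3*g^6 + 3*g^5 - g^4 + 5*g^3 + 3*g^2 - 14*g + 5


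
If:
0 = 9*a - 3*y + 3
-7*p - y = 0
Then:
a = y/3 - 1/3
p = -y/7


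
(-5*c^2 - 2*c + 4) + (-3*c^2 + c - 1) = -8*c^2 - c + 3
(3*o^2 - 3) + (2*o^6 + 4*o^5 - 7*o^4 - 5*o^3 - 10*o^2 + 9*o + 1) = 2*o^6 + 4*o^5 - 7*o^4 - 5*o^3 - 7*o^2 + 9*o - 2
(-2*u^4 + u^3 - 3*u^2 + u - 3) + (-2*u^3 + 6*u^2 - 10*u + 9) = -2*u^4 - u^3 + 3*u^2 - 9*u + 6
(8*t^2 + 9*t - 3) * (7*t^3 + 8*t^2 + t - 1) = 56*t^5 + 127*t^4 + 59*t^3 - 23*t^2 - 12*t + 3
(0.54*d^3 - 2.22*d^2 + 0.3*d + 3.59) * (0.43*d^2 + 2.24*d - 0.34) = 0.2322*d^5 + 0.255*d^4 - 5.0274*d^3 + 2.9705*d^2 + 7.9396*d - 1.2206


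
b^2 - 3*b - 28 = (b - 7)*(b + 4)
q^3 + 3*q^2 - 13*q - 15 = (q - 3)*(q + 1)*(q + 5)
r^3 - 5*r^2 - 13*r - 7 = (r - 7)*(r + 1)^2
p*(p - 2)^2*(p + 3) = p^4 - p^3 - 8*p^2 + 12*p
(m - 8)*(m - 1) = m^2 - 9*m + 8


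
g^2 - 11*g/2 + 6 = (g - 4)*(g - 3/2)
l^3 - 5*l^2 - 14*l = l*(l - 7)*(l + 2)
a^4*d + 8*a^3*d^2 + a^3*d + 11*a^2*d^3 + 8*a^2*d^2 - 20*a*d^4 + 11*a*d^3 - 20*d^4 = (a - d)*(a + 4*d)*(a + 5*d)*(a*d + d)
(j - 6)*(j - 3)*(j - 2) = j^3 - 11*j^2 + 36*j - 36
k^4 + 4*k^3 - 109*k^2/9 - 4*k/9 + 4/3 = (k - 2)*(k - 1/3)*(k + 1/3)*(k + 6)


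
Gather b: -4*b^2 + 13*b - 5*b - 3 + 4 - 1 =-4*b^2 + 8*b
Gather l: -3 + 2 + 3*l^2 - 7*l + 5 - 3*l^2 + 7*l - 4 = 0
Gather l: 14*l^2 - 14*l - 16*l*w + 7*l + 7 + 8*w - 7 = 14*l^2 + l*(-16*w - 7) + 8*w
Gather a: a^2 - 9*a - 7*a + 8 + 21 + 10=a^2 - 16*a + 39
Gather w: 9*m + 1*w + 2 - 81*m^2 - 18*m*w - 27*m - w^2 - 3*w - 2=-81*m^2 - 18*m - w^2 + w*(-18*m - 2)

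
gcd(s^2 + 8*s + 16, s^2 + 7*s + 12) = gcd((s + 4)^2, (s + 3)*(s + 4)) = s + 4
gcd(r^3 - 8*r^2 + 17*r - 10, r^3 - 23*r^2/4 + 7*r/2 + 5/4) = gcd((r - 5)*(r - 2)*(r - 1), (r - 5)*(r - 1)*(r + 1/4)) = r^2 - 6*r + 5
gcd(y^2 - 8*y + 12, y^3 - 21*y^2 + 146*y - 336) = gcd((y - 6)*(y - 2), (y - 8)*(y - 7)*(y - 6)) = y - 6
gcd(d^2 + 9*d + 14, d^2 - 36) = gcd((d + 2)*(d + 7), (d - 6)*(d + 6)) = 1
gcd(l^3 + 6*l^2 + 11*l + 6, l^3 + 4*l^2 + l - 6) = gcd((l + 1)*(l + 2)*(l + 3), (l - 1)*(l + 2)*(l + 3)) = l^2 + 5*l + 6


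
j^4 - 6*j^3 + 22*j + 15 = (j - 5)*(j - 3)*(j + 1)^2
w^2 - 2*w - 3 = (w - 3)*(w + 1)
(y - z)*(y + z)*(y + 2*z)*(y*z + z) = y^4*z + 2*y^3*z^2 + y^3*z - y^2*z^3 + 2*y^2*z^2 - 2*y*z^4 - y*z^3 - 2*z^4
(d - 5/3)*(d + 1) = d^2 - 2*d/3 - 5/3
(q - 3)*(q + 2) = q^2 - q - 6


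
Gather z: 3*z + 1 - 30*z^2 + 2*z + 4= -30*z^2 + 5*z + 5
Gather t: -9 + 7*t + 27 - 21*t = 18 - 14*t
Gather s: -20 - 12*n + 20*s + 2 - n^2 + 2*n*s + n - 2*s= -n^2 - 11*n + s*(2*n + 18) - 18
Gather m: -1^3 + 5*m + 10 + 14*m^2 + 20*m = 14*m^2 + 25*m + 9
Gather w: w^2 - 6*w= w^2 - 6*w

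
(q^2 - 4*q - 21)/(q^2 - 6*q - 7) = (q + 3)/(q + 1)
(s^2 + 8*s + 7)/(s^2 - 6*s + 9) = (s^2 + 8*s + 7)/(s^2 - 6*s + 9)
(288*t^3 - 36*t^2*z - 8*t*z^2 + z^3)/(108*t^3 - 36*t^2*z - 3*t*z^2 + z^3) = (-8*t + z)/(-3*t + z)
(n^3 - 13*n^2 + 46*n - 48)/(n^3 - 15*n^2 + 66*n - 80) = (n - 3)/(n - 5)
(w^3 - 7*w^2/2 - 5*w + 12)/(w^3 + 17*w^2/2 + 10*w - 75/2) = (w^2 - 2*w - 8)/(w^2 + 10*w + 25)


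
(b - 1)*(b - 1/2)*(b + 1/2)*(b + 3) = b^4 + 2*b^3 - 13*b^2/4 - b/2 + 3/4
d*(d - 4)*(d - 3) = d^3 - 7*d^2 + 12*d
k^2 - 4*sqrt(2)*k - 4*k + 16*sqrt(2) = (k - 4)*(k - 4*sqrt(2))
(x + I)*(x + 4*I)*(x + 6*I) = x^3 + 11*I*x^2 - 34*x - 24*I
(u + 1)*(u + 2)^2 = u^3 + 5*u^2 + 8*u + 4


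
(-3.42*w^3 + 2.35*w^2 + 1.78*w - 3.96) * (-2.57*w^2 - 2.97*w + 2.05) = 8.7894*w^5 + 4.1179*w^4 - 18.5651*w^3 + 9.7081*w^2 + 15.4102*w - 8.118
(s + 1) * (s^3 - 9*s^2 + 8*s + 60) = s^4 - 8*s^3 - s^2 + 68*s + 60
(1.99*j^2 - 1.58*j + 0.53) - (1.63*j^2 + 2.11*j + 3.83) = 0.36*j^2 - 3.69*j - 3.3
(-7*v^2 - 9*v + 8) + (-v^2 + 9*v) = 8 - 8*v^2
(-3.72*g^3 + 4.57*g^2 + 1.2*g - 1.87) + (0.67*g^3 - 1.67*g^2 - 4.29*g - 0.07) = -3.05*g^3 + 2.9*g^2 - 3.09*g - 1.94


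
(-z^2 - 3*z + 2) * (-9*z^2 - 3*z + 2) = 9*z^4 + 30*z^3 - 11*z^2 - 12*z + 4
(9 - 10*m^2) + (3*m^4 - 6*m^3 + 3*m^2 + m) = 3*m^4 - 6*m^3 - 7*m^2 + m + 9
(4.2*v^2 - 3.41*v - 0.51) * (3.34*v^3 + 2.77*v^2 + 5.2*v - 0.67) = 14.028*v^5 + 0.2446*v^4 + 10.6909*v^3 - 21.9587*v^2 - 0.3673*v + 0.3417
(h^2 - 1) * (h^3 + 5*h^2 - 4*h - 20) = h^5 + 5*h^4 - 5*h^3 - 25*h^2 + 4*h + 20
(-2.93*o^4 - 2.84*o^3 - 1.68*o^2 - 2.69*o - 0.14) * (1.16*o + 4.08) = -3.3988*o^5 - 15.2488*o^4 - 13.536*o^3 - 9.9748*o^2 - 11.1376*o - 0.5712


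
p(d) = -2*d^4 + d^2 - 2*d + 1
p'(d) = -8*d^3 + 2*d - 2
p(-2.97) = -139.86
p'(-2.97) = 201.64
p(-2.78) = -105.17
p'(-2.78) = 164.32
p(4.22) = -623.91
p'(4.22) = -594.77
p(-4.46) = -761.54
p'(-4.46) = 698.81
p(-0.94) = 2.20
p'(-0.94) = 2.76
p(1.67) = -15.11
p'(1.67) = -35.92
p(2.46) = -71.11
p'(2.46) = -116.18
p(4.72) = -978.82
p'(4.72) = -833.79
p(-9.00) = -13022.00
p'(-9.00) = 5812.00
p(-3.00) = -146.00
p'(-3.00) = 208.00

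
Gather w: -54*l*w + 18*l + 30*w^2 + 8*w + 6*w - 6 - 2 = 18*l + 30*w^2 + w*(14 - 54*l) - 8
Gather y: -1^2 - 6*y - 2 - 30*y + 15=12 - 36*y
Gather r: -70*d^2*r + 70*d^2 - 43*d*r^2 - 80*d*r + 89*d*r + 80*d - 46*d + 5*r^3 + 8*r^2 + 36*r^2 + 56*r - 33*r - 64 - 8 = 70*d^2 + 34*d + 5*r^3 + r^2*(44 - 43*d) + r*(-70*d^2 + 9*d + 23) - 72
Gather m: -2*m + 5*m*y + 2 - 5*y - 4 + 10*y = m*(5*y - 2) + 5*y - 2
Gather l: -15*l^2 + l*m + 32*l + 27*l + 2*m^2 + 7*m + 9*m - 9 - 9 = -15*l^2 + l*(m + 59) + 2*m^2 + 16*m - 18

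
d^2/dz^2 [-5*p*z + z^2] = 2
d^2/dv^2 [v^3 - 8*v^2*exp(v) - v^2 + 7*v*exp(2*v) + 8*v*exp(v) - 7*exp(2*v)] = -8*v^2*exp(v) + 28*v*exp(2*v) - 24*v*exp(v) + 6*v - 2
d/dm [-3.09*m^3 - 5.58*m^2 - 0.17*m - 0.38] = -9.27*m^2 - 11.16*m - 0.17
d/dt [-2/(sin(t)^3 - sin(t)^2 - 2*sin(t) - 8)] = 2*(3*sin(t)^2 - 2*sin(t) - 2)*cos(t)/(-sin(t)^3 + sin(t)^2 + 2*sin(t) + 8)^2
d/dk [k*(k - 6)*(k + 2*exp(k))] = 2*k^2*exp(k) + 3*k^2 - 8*k*exp(k) - 12*k - 12*exp(k)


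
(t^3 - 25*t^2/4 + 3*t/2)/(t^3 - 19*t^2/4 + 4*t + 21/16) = 4*t*(4*t^2 - 25*t + 6)/(16*t^3 - 76*t^2 + 64*t + 21)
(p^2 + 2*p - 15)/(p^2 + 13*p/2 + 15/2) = 2*(p - 3)/(2*p + 3)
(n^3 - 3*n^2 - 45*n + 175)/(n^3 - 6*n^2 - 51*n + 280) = (n - 5)/(n - 8)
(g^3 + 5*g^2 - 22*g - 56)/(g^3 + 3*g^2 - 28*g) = (g + 2)/g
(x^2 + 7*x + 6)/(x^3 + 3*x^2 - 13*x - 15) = (x + 6)/(x^2 + 2*x - 15)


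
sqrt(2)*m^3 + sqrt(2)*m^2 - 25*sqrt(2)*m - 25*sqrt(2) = (m - 5)*(m + 5)*(sqrt(2)*m + sqrt(2))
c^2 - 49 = (c - 7)*(c + 7)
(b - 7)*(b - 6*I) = b^2 - 7*b - 6*I*b + 42*I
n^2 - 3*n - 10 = (n - 5)*(n + 2)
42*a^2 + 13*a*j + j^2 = (6*a + j)*(7*a + j)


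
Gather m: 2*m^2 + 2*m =2*m^2 + 2*m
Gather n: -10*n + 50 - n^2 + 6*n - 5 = -n^2 - 4*n + 45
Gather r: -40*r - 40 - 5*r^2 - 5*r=-5*r^2 - 45*r - 40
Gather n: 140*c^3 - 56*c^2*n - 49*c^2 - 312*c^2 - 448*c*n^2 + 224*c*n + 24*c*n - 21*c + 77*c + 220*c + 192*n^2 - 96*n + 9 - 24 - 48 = 140*c^3 - 361*c^2 + 276*c + n^2*(192 - 448*c) + n*(-56*c^2 + 248*c - 96) - 63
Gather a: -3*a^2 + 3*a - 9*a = -3*a^2 - 6*a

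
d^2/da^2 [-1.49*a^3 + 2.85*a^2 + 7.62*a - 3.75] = 5.7 - 8.94*a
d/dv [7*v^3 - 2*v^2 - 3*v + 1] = 21*v^2 - 4*v - 3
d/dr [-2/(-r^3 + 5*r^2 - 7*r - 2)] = 2*(-3*r^2 + 10*r - 7)/(r^3 - 5*r^2 + 7*r + 2)^2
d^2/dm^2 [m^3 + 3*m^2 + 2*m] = 6*m + 6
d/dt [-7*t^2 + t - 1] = 1 - 14*t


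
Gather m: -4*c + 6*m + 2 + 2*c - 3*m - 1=-2*c + 3*m + 1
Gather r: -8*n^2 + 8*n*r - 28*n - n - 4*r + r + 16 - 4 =-8*n^2 - 29*n + r*(8*n - 3) + 12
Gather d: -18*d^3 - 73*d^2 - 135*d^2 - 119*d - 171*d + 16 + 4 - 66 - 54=-18*d^3 - 208*d^2 - 290*d - 100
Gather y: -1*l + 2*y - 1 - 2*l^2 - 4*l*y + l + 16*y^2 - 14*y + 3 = -2*l^2 + 16*y^2 + y*(-4*l - 12) + 2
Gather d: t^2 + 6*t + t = t^2 + 7*t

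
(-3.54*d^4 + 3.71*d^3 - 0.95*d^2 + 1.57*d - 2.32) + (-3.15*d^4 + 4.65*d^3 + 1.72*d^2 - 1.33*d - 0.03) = -6.69*d^4 + 8.36*d^3 + 0.77*d^2 + 0.24*d - 2.35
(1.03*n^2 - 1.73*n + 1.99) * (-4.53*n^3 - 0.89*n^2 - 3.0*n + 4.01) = -4.6659*n^5 + 6.9202*n^4 - 10.565*n^3 + 7.5492*n^2 - 12.9073*n + 7.9799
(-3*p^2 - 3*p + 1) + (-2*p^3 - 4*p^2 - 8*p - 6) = -2*p^3 - 7*p^2 - 11*p - 5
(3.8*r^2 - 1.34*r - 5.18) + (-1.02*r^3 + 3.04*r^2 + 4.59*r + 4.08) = -1.02*r^3 + 6.84*r^2 + 3.25*r - 1.1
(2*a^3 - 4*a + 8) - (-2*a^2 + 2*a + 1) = 2*a^3 + 2*a^2 - 6*a + 7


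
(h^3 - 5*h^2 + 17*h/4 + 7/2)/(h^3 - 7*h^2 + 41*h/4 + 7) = (h - 2)/(h - 4)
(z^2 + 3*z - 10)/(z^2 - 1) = (z^2 + 3*z - 10)/(z^2 - 1)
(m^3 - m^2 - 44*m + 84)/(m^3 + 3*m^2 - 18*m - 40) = (m^3 - m^2 - 44*m + 84)/(m^3 + 3*m^2 - 18*m - 40)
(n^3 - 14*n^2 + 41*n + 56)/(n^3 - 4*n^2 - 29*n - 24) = (n - 7)/(n + 3)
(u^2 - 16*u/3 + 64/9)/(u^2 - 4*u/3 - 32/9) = (3*u - 8)/(3*u + 4)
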